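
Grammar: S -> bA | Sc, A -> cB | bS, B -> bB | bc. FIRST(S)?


Per alternative of S: FIRST(bA) = {b}; FIRST(Sc) = {b}
FIRST(S) = {b}


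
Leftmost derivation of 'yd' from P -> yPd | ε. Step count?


Derivation: P => yPd => yd
Steps: 2


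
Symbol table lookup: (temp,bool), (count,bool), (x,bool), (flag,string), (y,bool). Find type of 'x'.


Lookup 'x' → type bool


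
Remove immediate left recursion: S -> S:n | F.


Left-recursive alternatives: S:n; non-recursive: F
Introduce S': S -> FS', S' -> :nS' | ε


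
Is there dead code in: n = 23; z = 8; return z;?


n is assigned but never read
Dead: 'n = 23'


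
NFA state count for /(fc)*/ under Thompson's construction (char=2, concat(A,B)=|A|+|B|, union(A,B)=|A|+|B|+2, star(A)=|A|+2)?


Syntax tree has 2 char leaf(s), 0 union(s), 1 star(s)
chars contribute 2×2 = 4; each union adds +2; each star adds +2
Total: 4 + 0 + 2 = 6 states


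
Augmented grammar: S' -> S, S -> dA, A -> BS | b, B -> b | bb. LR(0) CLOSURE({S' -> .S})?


Start: S' -> .S
For each item with dot before a nonterminal B, add B -> .γ for every B-production
Closure: [S' -> .S, S -> .dA]


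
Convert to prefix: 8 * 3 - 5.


left-to-right (same/higher precedence on left): tree is (- (* 8 3) 5)
Prefix: - * 8 3 5


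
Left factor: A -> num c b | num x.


Common prefix: 'num'
Factored: A -> num A', A' -> c b | x


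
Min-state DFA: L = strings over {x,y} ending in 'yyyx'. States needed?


Track the longest suffix of input matching a prefix of 'yyyx': 5 classes (prefixes of length 0..4)
Minimal DFA: 5 states


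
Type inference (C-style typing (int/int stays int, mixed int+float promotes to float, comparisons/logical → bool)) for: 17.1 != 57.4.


Operand types: float != float
Rule: comparison yields bool
Result type: bool


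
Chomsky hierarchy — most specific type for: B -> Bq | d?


Left-linear: every RHS is a terminal or one nonterminal followed by a terminal
Classification: Type 3 (Regular)


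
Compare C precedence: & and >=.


'>=' is relational (level 7); '&' is bitwise AND (level 5)
Higher level binds tighter
'>=' has higher precedence than '&'


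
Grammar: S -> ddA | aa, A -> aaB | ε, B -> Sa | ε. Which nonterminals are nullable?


A nonterminal is nullable iff some alternative derives ε (directly, or every symbol in it is nullable)
Nullable: {A, B}


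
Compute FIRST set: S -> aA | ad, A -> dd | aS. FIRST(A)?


Per alternative of A: FIRST(dd) = {d}; FIRST(aS) = {a}
FIRST(A) = {a, d}


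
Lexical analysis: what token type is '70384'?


Pattern: digits only
Type: INTEGER_LITERAL


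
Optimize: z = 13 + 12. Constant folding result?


13 + 12 = 25 at compile time
Optimized: z = 25


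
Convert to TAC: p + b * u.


Break into single-operator statements:
t1 = b * u
t2 = p + t1


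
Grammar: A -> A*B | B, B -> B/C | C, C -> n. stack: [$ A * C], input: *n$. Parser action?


'C' (not preceded by B/) is the handle for B -> C
Action: reduce (B -> C)


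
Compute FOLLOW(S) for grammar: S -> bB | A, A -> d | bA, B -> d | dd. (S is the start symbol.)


$ ∈ FOLLOW(S). For each A -> αBβ: add FIRST(β)\{ε} to FOLLOW(B); if β nullable, add FOLLOW(A).
FOLLOW(S) = {$}


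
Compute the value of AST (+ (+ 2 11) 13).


Evaluate inner: (+ 2 11) = 13
Evaluate root: (+ 13 13) = 26
Result: 26


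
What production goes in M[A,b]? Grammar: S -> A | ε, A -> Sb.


For [A, b]: 'b' ∈ FIRST(Sb)
Entry: A -> Sb


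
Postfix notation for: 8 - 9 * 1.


* has higher precedence, evaluate 9*1 first
Postfix: 8 9 1 * -


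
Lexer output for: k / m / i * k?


Scan left to right, longest-match per lexeme
Tokens: ID(k), OP(/), ID(m), OP(/), ID(i), OP(*), ID(k)


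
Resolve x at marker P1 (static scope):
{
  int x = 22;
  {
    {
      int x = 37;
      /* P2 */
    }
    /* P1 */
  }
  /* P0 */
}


P1's block does not declare x; resolves to the enclosing declaration at depth 0
x = 22


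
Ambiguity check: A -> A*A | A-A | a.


'a*a-a' has two parse trees (no precedence encoded between * and -)
Ambiguous


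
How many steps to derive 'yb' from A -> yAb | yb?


Derivation: A => yb
Steps: 1


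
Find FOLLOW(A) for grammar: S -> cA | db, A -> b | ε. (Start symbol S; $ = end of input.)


$ ∈ FOLLOW(S). For each A -> αBβ: add FIRST(β)\{ε} to FOLLOW(B); if β nullable, add FOLLOW(A).
FOLLOW(A) = {$}


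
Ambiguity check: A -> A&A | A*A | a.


'a&a*a' has two parse trees (no precedence encoded between & and *)
Ambiguous


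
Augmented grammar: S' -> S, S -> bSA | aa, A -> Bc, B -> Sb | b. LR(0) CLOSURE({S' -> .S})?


Start: S' -> .S
For each item with dot before a nonterminal B, add B -> .γ for every B-production
Closure: [S' -> .S, S -> .bSA, S -> .aa]


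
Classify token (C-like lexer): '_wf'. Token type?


Pattern: letter/underscore followed by alphanumerics, not a keyword
Type: IDENTIFIER


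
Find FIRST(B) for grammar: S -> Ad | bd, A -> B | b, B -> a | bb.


Per alternative of B: FIRST(a) = {a}; FIRST(bb) = {b}
FIRST(B) = {a, b}


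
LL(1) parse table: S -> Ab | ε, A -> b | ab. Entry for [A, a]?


For [A, a]: 'a' ∈ FIRST(ab)
Entry: A -> ab


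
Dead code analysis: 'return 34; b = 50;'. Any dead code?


statement follows a return and is unreachable
Dead: 'b = 50'


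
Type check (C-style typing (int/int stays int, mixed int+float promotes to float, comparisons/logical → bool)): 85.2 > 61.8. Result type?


Operand types: float > float
Rule: comparison yields bool
Result type: bool


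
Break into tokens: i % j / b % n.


Scan left to right, longest-match per lexeme
Tokens: ID(i), OP(%), ID(j), OP(/), ID(b), OP(%), ID(n)


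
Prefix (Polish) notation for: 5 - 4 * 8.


'*' binds tighter: tree is (- 5 (* 4 8))
Prefix: - 5 * 4 8


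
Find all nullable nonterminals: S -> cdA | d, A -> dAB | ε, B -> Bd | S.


A nonterminal is nullable iff some alternative derives ε (directly, or every symbol in it is nullable)
Nullable: {A}


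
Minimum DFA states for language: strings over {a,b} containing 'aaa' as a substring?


KMP-style automaton: 3 progress states + 1 absorbing accept = 4
Minimal DFA: 4 states


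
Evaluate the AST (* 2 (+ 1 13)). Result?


Evaluate inner: (+ 1 13) = 14
Evaluate root: (* 2 14) = 28
Result: 28


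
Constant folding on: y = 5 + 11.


5 + 11 = 16 at compile time
Optimized: y = 16


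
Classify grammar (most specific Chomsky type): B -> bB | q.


Right-linear: every RHS is a terminal or a terminal followed by one nonterminal
Classification: Type 3 (Regular)


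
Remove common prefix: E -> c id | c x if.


Common prefix: 'c'
Factored: E -> c E', E' -> id | x if


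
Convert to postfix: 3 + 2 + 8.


Left to right (same or higher precedence on left)
Postfix: 3 2 + 8 +


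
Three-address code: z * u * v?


Break into single-operator statements:
t1 = z * u
t2 = t1 * v


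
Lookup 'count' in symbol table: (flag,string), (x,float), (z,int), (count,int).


Lookup 'count' → type int


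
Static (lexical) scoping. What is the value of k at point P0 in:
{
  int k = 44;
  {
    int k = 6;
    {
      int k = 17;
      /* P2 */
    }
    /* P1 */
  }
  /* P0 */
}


k declared in the same block as P0
k = 44


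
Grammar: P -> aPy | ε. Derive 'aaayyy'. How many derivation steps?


Derivation: P => aPy => aaPyy => aaaPyyy => aaayyy
Steps: 4


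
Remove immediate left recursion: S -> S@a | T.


Left-recursive alternatives: S@a; non-recursive: T
Introduce S': S -> TS', S' -> @aS' | ε


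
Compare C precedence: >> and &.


'>>' is shift (level 8); '&' is bitwise AND (level 5)
Higher level binds tighter
'>>' has higher precedence than '&'


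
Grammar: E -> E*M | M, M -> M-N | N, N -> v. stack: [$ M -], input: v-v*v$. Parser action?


no handle; shift 'v'
Action: shift


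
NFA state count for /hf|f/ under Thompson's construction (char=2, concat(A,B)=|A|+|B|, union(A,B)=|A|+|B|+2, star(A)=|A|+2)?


Syntax tree has 3 char leaf(s), 1 union(s), 0 star(s)
chars contribute 3×2 = 6; each union adds +2; each star adds +2
Total: 6 + 2 + 0 = 8 states


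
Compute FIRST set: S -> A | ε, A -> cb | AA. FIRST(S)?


Per alternative of S: FIRST(A) = {c}; FIRST(ε) = {ε}
FIRST(S) = {c, ε}


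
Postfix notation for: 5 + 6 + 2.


Left to right (same or higher precedence on left)
Postfix: 5 6 + 2 +


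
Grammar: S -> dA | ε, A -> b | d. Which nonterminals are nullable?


A nonterminal is nullable iff some alternative derives ε (directly, or every symbol in it is nullable)
Nullable: {S}


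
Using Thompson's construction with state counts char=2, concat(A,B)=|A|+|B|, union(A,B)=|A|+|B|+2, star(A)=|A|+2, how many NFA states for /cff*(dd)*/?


Syntax tree has 5 char leaf(s), 0 union(s), 2 star(s)
chars contribute 5×2 = 10; each union adds +2; each star adds +2
Total: 10 + 0 + 4 = 14 states


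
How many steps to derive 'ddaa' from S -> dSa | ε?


Derivation: S => dSa => ddSaa => ddaa
Steps: 3


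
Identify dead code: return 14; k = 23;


statement follows a return and is unreachable
Dead: 'k = 23'


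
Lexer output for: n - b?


Scan left to right, longest-match per lexeme
Tokens: ID(n), OP(-), ID(b)


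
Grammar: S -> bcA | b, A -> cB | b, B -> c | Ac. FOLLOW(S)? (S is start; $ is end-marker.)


$ ∈ FOLLOW(S). For each A -> αBβ: add FIRST(β)\{ε} to FOLLOW(B); if β nullable, add FOLLOW(A).
FOLLOW(S) = {$}


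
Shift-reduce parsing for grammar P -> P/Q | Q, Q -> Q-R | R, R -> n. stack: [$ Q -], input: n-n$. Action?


no handle; shift 'n'
Action: shift


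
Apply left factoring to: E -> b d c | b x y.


Common prefix: 'b'
Factored: E -> b E', E' -> d c | x y


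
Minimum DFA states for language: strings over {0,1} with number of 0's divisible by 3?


Track (count of 0) mod 3: states 0..2, accept at 0
Minimal DFA: 3 states


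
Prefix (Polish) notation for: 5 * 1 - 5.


left-to-right (same/higher precedence on left): tree is (- (* 5 1) 5)
Prefix: - * 5 1 5


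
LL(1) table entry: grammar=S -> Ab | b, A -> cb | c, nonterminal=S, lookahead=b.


For [S, b]: 'b' ∈ FIRST(b)
Entry: S -> b


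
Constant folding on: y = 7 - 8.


7 - 8 = -1 at compile time
Optimized: y = -1


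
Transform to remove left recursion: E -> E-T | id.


Left-recursive alternatives: E-T; non-recursive: id
Introduce E': E -> idE', E' -> -TE' | ε


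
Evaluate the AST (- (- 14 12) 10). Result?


Evaluate inner: (- 14 12) = 2
Evaluate root: (- 2 10) = -8
Result: -8


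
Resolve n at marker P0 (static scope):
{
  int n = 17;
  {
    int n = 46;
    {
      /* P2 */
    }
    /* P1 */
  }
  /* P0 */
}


n declared in the same block as P0
n = 17


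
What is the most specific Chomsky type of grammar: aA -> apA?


LHS has context (more than one symbol) and |LHS| ≤ |RHS|
Classification: Type 1 (Context-Sensitive)


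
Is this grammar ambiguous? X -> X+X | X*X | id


'id+id*id' has two parse trees (no precedence encoded between + and *)
Ambiguous


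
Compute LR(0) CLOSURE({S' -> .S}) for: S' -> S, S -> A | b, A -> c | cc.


Start: S' -> .S
For each item with dot before a nonterminal B, add B -> .γ for every B-production
Closure: [S' -> .S, S -> .A, S -> .b, A -> .c, A -> .cc]


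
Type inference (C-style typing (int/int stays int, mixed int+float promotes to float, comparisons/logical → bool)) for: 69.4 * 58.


Operand types: float * int
Rule: mixed int/float promotes to float; int/int stays int
Result type: float


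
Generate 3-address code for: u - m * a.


Break into single-operator statements:
t1 = m * a
t2 = u - t1


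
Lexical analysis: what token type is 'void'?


Pattern: reserved word
Type: KEYWORD


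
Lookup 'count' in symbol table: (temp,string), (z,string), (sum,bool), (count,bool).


Lookup 'count' → type bool


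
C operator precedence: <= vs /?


'/' is multiplicative (level 10); '<=' is relational (level 7)
Higher level binds tighter
'/' has higher precedence than '<='


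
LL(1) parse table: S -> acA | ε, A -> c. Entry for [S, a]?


For [S, a]: 'a' ∈ FIRST(acA)
Entry: S -> acA


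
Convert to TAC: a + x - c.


Break into single-operator statements:
t1 = a + x
t2 = t1 - c


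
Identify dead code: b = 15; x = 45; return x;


b is assigned but never read
Dead: 'b = 15'


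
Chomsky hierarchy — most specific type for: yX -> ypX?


LHS has context (more than one symbol) and |LHS| ≤ |RHS|
Classification: Type 1 (Context-Sensitive)


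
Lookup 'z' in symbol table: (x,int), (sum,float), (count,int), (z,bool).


Lookup 'z' → type bool


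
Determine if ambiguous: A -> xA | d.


right-linear, alternatives start with distinct terminals 'x' vs 'd': unique leftmost derivation
Unambiguous


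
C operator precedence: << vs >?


'<<' is shift (level 8); '>' is relational (level 7)
Higher level binds tighter
'<<' has higher precedence than '>'


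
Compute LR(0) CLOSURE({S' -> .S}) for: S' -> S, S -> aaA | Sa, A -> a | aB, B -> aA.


Start: S' -> .S
For each item with dot before a nonterminal B, add B -> .γ for every B-production
Closure: [S' -> .S, S -> .aaA, S -> .Sa]


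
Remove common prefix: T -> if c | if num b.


Common prefix: 'if'
Factored: T -> if T', T' -> c | num b


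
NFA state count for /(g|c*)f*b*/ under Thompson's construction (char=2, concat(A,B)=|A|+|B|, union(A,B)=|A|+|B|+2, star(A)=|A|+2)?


Syntax tree has 4 char leaf(s), 1 union(s), 3 star(s)
chars contribute 4×2 = 8; each union adds +2; each star adds +2
Total: 8 + 2 + 6 = 16 states


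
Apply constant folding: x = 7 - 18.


7 - 18 = -11 at compile time
Optimized: x = -11


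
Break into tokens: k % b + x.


Scan left to right, longest-match per lexeme
Tokens: ID(k), OP(%), ID(b), OP(+), ID(x)


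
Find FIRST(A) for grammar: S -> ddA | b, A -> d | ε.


Per alternative of A: FIRST(d) = {d}; FIRST(ε) = {ε}
FIRST(A) = {d, ε}


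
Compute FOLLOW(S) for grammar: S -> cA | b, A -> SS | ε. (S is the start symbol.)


$ ∈ FOLLOW(S). For each A -> αBβ: add FIRST(β)\{ε} to FOLLOW(B); if β nullable, add FOLLOW(A).
FOLLOW(S) = {$, b, c}


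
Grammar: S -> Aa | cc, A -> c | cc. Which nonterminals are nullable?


A nonterminal is nullable iff some alternative derives ε (directly, or every symbol in it is nullable)
Nullable: {}


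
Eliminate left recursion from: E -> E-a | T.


Left-recursive alternatives: E-a; non-recursive: T
Introduce E': E -> TE', E' -> -aE' | ε


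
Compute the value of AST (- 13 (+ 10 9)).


Evaluate inner: (+ 10 9) = 19
Evaluate root: (- 13 19) = -6
Result: -6


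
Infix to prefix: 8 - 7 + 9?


left-to-right (same/higher precedence on left): tree is (+ (- 8 7) 9)
Prefix: + - 8 7 9


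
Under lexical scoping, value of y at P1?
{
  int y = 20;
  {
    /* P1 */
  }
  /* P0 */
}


P1's block does not declare y; resolves to the enclosing declaration at depth 0
y = 20


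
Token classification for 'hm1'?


Pattern: letter/underscore followed by alphanumerics, not a keyword
Type: IDENTIFIER


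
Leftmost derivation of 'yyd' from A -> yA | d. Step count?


Derivation: A => yA => yyA => yyd
Steps: 3


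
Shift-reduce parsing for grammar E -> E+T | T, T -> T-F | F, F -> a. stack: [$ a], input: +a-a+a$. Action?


'a' on top is the handle for F -> a
Action: reduce (F -> a)


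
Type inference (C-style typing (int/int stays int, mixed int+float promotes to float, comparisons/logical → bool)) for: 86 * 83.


Operand types: int * int
Rule: mixed int/float promotes to float; int/int stays int
Result type: int


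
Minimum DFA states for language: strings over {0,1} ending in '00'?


Track the longest suffix of input matching a prefix of '00': 3 classes (prefixes of length 0..2)
Minimal DFA: 3 states


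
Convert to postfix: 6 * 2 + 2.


Left to right (same or higher precedence on left)
Postfix: 6 2 * 2 +


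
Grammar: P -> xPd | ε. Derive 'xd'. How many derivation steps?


Derivation: P => xPd => xd
Steps: 2


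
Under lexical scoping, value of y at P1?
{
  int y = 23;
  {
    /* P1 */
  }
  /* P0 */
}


P1's block does not declare y; resolves to the enclosing declaration at depth 0
y = 23


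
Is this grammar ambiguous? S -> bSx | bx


balanced b^n…x^n: each string has a unique parse
Unambiguous


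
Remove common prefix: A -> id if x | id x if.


Common prefix: 'id'
Factored: A -> id A', A' -> if x | x if


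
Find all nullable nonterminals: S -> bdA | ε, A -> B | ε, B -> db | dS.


A nonterminal is nullable iff some alternative derives ε (directly, or every symbol in it is nullable)
Nullable: {A, S}


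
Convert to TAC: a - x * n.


Break into single-operator statements:
t1 = x * n
t2 = a - t1


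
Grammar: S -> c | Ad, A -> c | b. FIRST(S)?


Per alternative of S: FIRST(c) = {c}; FIRST(Ad) = {b, c}
FIRST(S) = {b, c}


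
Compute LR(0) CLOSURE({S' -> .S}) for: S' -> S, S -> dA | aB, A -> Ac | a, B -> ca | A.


Start: S' -> .S
For each item with dot before a nonterminal B, add B -> .γ for every B-production
Closure: [S' -> .S, S -> .dA, S -> .aB]


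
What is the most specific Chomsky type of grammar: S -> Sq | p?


Left-linear: every RHS is a terminal or one nonterminal followed by a terminal
Classification: Type 3 (Regular)


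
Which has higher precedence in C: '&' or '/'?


'/' is multiplicative (level 10); '&' is bitwise AND (level 5)
Higher level binds tighter
'/' has higher precedence than '&'


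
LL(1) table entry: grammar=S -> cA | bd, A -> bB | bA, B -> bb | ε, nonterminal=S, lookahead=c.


For [S, c]: 'c' ∈ FIRST(cA)
Entry: S -> cA


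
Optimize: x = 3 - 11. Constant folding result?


3 - 11 = -8 at compile time
Optimized: x = -8


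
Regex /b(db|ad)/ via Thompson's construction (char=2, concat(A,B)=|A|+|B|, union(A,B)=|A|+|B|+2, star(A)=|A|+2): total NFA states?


Syntax tree has 5 char leaf(s), 1 union(s), 0 star(s)
chars contribute 5×2 = 10; each union adds +2; each star adds +2
Total: 10 + 2 + 0 = 12 states


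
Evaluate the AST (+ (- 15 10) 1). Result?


Evaluate inner: (- 15 10) = 5
Evaluate root: (+ 5 1) = 6
Result: 6


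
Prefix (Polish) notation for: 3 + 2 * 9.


'*' binds tighter: tree is (+ 3 (* 2 9))
Prefix: + 3 * 2 9


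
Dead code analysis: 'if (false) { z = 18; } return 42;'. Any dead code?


condition is constant false, so the whole block is unreachable
Dead: 'if (false) { z = 18; }'


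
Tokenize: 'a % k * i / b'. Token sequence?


Scan left to right, longest-match per lexeme
Tokens: ID(a), OP(%), ID(k), OP(*), ID(i), OP(/), ID(b)


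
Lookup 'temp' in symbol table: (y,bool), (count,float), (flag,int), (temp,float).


Lookup 'temp' → type float


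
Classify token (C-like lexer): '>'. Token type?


Pattern: operator symbol
Type: OPERATOR


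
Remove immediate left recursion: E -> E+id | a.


Left-recursive alternatives: E+id; non-recursive: a
Introduce E': E -> aE', E' -> +idE' | ε


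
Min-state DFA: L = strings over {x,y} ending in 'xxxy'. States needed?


Track the longest suffix of input matching a prefix of 'xxxy': 5 classes (prefixes of length 0..4)
Minimal DFA: 5 states


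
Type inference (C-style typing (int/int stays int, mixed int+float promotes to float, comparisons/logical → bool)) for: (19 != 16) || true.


Operand types: bool || bool
Rule: logical operators take bool operands and yield bool
Result type: bool


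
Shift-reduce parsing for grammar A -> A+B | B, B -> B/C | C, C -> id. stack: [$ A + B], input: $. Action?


handle 'A+B' on top; lookahead ∈ FOLLOW(A) = {+, $}
Action: reduce (A -> A+B)


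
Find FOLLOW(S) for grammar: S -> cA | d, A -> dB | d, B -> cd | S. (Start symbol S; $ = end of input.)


$ ∈ FOLLOW(S). For each A -> αBβ: add FIRST(β)\{ε} to FOLLOW(B); if β nullable, add FOLLOW(A).
FOLLOW(S) = {$}


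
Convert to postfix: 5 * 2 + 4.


Left to right (same or higher precedence on left)
Postfix: 5 2 * 4 +


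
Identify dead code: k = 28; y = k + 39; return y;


k is read by y's definition; y is returned
No dead code


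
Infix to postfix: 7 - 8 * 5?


* has higher precedence, evaluate 8*5 first
Postfix: 7 8 5 * -


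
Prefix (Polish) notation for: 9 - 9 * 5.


'*' binds tighter: tree is (- 9 (* 9 5))
Prefix: - 9 * 9 5


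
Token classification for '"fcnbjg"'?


Pattern: double-quoted sequence
Type: STRING_LITERAL


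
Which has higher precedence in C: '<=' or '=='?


'<=' is relational (level 7); '==' is equality (level 6)
Higher level binds tighter
'<=' has higher precedence than '=='


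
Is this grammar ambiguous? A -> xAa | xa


balanced x^n…a^n: each string has a unique parse
Unambiguous


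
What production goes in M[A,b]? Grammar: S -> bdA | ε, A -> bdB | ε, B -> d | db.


For [A, b]: 'b' ∈ FIRST(bdB)
Entry: A -> bdB


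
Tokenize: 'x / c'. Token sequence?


Scan left to right, longest-match per lexeme
Tokens: ID(x), OP(/), ID(c)


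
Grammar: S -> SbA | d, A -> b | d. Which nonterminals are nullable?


A nonterminal is nullable iff some alternative derives ε (directly, or every symbol in it is nullable)
Nullable: {}


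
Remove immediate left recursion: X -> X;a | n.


Left-recursive alternatives: X;a; non-recursive: n
Introduce X': X -> nX', X' -> ;aX' | ε


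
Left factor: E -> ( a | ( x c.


Common prefix: '('
Factored: E -> ( E', E' -> a | x c


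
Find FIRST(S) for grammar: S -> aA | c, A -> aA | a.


Per alternative of S: FIRST(aA) = {a}; FIRST(c) = {c}
FIRST(S) = {a, c}


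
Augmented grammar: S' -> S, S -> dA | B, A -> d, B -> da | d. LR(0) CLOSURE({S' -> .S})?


Start: S' -> .S
For each item with dot before a nonterminal B, add B -> .γ for every B-production
Closure: [S' -> .S, S -> .dA, S -> .B, B -> .da, B -> .d]


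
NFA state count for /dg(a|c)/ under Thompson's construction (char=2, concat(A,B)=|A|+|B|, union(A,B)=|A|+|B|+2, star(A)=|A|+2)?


Syntax tree has 4 char leaf(s), 1 union(s), 0 star(s)
chars contribute 4×2 = 8; each union adds +2; each star adds +2
Total: 8 + 2 + 0 = 10 states


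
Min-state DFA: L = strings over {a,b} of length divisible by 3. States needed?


Track length mod 3: states 0..2, accept at 0
Minimal DFA: 3 states


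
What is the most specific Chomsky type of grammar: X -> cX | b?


Right-linear: every RHS is a terminal or a terminal followed by one nonterminal
Classification: Type 3 (Regular)


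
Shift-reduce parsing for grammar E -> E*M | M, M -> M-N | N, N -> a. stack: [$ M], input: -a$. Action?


shift '-' to continue M -> M-N
Action: shift


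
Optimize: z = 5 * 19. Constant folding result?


5 * 19 = 95 at compile time
Optimized: z = 95


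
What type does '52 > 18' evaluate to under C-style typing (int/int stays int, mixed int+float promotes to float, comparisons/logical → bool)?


Operand types: int > int
Rule: comparison yields bool
Result type: bool


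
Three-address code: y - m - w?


Break into single-operator statements:
t1 = y - m
t2 = t1 - w


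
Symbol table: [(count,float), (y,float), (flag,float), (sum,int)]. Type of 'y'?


Lookup 'y' → type float


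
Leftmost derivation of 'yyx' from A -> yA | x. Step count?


Derivation: A => yA => yyA => yyx
Steps: 3


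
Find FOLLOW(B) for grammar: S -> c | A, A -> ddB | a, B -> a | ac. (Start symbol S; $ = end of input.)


$ ∈ FOLLOW(S). For each A -> αBβ: add FIRST(β)\{ε} to FOLLOW(B); if β nullable, add FOLLOW(A).
FOLLOW(B) = {$}


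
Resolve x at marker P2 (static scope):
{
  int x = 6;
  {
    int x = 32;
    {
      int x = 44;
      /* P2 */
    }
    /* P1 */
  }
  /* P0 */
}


x declared in the same block as P2
x = 44


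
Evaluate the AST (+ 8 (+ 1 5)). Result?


Evaluate inner: (+ 1 5) = 6
Evaluate root: (+ 8 6) = 14
Result: 14


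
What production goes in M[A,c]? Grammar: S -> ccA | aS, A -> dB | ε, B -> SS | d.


For [A, c]: ε is nullable and 'c' ∈ FOLLOW(A)
Entry: A -> ε


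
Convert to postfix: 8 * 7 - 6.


Left to right (same or higher precedence on left)
Postfix: 8 7 * 6 -


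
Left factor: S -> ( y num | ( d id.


Common prefix: '('
Factored: S -> ( S', S' -> y num | d id


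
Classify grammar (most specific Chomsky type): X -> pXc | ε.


Single nonterminal LHS, but p^n c^n is not regular
Classification: Type 2 (Context-Free)


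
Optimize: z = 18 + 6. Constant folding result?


18 + 6 = 24 at compile time
Optimized: z = 24


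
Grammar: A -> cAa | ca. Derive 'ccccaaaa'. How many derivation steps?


Derivation: A => cAa => ccAaa => cccAaaa => ccccaaaa
Steps: 4


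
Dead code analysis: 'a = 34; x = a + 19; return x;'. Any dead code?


a is read by x's definition; x is returned
No dead code


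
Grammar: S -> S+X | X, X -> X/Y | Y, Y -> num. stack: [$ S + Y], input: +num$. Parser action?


'Y' (not preceded by X/) is the handle for X -> Y
Action: reduce (X -> Y)


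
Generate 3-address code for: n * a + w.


Break into single-operator statements:
t1 = n * a
t2 = t1 + w


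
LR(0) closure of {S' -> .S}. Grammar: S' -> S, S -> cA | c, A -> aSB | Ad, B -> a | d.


Start: S' -> .S
For each item with dot before a nonterminal B, add B -> .γ for every B-production
Closure: [S' -> .S, S -> .cA, S -> .c]


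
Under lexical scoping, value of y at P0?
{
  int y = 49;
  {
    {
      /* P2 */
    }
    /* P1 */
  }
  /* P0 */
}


y declared in the same block as P0
y = 49


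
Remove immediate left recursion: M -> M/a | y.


Left-recursive alternatives: M/a; non-recursive: y
Introduce M': M -> yM', M' -> /aM' | ε


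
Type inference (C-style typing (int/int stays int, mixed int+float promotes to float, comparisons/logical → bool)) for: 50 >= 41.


Operand types: int >= int
Rule: comparison yields bool
Result type: bool


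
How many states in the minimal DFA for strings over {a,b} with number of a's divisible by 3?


Track (count of a) mod 3: states 0..2, accept at 0
Minimal DFA: 3 states


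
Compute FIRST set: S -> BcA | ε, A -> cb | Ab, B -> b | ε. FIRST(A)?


Per alternative of A: FIRST(cb) = {c}; FIRST(Ab) = {c}
FIRST(A) = {c}


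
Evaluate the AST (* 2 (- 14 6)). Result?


Evaluate inner: (- 14 6) = 8
Evaluate root: (* 2 8) = 16
Result: 16


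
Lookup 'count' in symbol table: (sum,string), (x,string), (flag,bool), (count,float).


Lookup 'count' → type float


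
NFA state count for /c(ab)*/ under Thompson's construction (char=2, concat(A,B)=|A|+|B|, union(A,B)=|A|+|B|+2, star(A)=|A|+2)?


Syntax tree has 3 char leaf(s), 0 union(s), 1 star(s)
chars contribute 3×2 = 6; each union adds +2; each star adds +2
Total: 6 + 0 + 2 = 8 states


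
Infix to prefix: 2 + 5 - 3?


left-to-right (same/higher precedence on left): tree is (- (+ 2 5) 3)
Prefix: - + 2 5 3


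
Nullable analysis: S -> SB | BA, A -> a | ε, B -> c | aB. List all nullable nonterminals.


A nonterminal is nullable iff some alternative derives ε (directly, or every symbol in it is nullable)
Nullable: {A}


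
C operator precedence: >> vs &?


'>>' is shift (level 8); '&' is bitwise AND (level 5)
Higher level binds tighter
'>>' has higher precedence than '&'


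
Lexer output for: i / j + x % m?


Scan left to right, longest-match per lexeme
Tokens: ID(i), OP(/), ID(j), OP(+), ID(x), OP(%), ID(m)


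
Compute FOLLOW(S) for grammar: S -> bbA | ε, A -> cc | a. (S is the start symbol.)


$ ∈ FOLLOW(S). For each A -> αBβ: add FIRST(β)\{ε} to FOLLOW(B); if β nullable, add FOLLOW(A).
FOLLOW(S) = {$}


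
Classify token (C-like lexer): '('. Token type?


Pattern: delimiter/punctuation
Type: PUNCTUATION


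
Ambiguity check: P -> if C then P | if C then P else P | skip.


dangling else: 'if C then if C then skip else skip' parses two ways
Ambiguous


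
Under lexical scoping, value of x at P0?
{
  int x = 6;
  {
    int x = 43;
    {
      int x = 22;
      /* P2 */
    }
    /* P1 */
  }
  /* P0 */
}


x declared in the same block as P0
x = 6


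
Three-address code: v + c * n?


Break into single-operator statements:
t1 = c * n
t2 = v + t1


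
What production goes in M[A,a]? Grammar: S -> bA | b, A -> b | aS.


For [A, a]: 'a' ∈ FIRST(aS)
Entry: A -> aS


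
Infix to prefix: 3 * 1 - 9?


left-to-right (same/higher precedence on left): tree is (- (* 3 1) 9)
Prefix: - * 3 1 9


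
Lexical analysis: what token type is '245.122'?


Pattern: digits with a decimal point
Type: FLOAT_LITERAL


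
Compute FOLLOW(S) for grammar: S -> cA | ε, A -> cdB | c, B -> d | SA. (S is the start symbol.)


$ ∈ FOLLOW(S). For each A -> αBβ: add FIRST(β)\{ε} to FOLLOW(B); if β nullable, add FOLLOW(A).
FOLLOW(S) = {$, c}


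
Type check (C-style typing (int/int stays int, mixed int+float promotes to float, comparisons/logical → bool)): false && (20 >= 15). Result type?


Operand types: bool && bool
Rule: logical operators take bool operands and yield bool
Result type: bool


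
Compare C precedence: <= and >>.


'>>' is shift (level 8); '<=' is relational (level 7)
Higher level binds tighter
'>>' has higher precedence than '<='


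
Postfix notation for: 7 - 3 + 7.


Left to right (same or higher precedence on left)
Postfix: 7 3 - 7 +


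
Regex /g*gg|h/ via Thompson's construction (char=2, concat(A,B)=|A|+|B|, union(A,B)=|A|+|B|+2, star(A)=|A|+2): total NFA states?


Syntax tree has 4 char leaf(s), 1 union(s), 1 star(s)
chars contribute 4×2 = 8; each union adds +2; each star adds +2
Total: 8 + 2 + 2 = 12 states


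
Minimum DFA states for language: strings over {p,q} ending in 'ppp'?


Track the longest suffix of input matching a prefix of 'ppp': 4 classes (prefixes of length 0..3)
Minimal DFA: 4 states


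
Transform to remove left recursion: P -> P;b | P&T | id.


Left-recursive alternatives: P;b, P&T; non-recursive: id
Introduce P': P -> idP', P' -> ;bP' | &TP' | ε


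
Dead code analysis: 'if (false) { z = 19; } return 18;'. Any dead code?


condition is constant false, so the whole block is unreachable
Dead: 'if (false) { z = 19; }'


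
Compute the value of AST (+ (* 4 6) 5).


Evaluate inner: (* 4 6) = 24
Evaluate root: (+ 24 5) = 29
Result: 29


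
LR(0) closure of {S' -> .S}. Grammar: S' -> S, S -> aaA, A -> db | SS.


Start: S' -> .S
For each item with dot before a nonterminal B, add B -> .γ for every B-production
Closure: [S' -> .S, S -> .aaA]


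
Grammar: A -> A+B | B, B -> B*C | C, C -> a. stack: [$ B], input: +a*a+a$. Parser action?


lookahead ∉ {*} so B won't extend; reduce A -> B
Action: reduce (A -> B)


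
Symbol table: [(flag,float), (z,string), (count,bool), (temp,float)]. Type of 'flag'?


Lookup 'flag' → type float


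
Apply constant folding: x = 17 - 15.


17 - 15 = 2 at compile time
Optimized: x = 2


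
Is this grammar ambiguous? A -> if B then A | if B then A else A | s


dangling else: 'if B then if B then s else s' parses two ways
Ambiguous


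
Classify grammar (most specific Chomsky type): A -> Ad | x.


Left-linear: every RHS is a terminal or one nonterminal followed by a terminal
Classification: Type 3 (Regular)


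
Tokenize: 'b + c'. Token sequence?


Scan left to right, longest-match per lexeme
Tokens: ID(b), OP(+), ID(c)


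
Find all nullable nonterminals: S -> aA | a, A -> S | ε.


A nonterminal is nullable iff some alternative derives ε (directly, or every symbol in it is nullable)
Nullable: {A}


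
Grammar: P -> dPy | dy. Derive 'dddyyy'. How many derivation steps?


Derivation: P => dPy => ddPyy => dddyyy
Steps: 3


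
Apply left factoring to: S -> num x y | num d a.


Common prefix: 'num'
Factored: S -> num S', S' -> x y | d a


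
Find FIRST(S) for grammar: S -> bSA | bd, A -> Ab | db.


Per alternative of S: FIRST(bSA) = {b}; FIRST(bd) = {b}
FIRST(S) = {b}


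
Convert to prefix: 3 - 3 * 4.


'*' binds tighter: tree is (- 3 (* 3 4))
Prefix: - 3 * 3 4


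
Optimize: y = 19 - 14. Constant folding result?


19 - 14 = 5 at compile time
Optimized: y = 5


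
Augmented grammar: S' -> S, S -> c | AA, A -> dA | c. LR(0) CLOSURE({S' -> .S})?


Start: S' -> .S
For each item with dot before a nonterminal B, add B -> .γ for every B-production
Closure: [S' -> .S, S -> .c, S -> .AA, A -> .dA, A -> .c]


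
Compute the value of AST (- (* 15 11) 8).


Evaluate inner: (* 15 11) = 165
Evaluate root: (- 165 8) = 157
Result: 157


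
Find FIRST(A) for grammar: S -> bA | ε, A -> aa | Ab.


Per alternative of A: FIRST(aa) = {a}; FIRST(Ab) = {a}
FIRST(A) = {a}


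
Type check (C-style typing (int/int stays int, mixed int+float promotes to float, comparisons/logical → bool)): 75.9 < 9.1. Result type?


Operand types: float < float
Rule: comparison yields bool
Result type: bool


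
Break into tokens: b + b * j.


Scan left to right, longest-match per lexeme
Tokens: ID(b), OP(+), ID(b), OP(*), ID(j)


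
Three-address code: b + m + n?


Break into single-operator statements:
t1 = b + m
t2 = t1 + n


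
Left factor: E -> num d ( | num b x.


Common prefix: 'num'
Factored: E -> num E', E' -> d ( | b x


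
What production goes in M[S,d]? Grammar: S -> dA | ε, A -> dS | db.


For [S, d]: 'd' ∈ FIRST(dA)
Entry: S -> dA


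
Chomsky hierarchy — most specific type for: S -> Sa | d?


Left-linear: every RHS is a terminal or one nonterminal followed by a terminal
Classification: Type 3 (Regular)


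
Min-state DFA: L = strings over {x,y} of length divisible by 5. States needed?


Track length mod 5: states 0..4, accept at 0
Minimal DFA: 5 states


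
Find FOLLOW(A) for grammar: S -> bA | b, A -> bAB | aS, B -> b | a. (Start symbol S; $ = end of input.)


$ ∈ FOLLOW(S). For each A -> αBβ: add FIRST(β)\{ε} to FOLLOW(B); if β nullable, add FOLLOW(A).
FOLLOW(A) = {$, a, b}


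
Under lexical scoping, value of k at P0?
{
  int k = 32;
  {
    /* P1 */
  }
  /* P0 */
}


k declared in the same block as P0
k = 32


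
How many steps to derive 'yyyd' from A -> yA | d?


Derivation: A => yA => yyA => yyyA => yyyd
Steps: 4


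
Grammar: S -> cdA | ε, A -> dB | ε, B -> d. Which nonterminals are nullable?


A nonterminal is nullable iff some alternative derives ε (directly, or every symbol in it is nullable)
Nullable: {A, S}


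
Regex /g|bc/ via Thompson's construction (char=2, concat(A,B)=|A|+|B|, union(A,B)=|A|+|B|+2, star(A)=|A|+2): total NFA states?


Syntax tree has 3 char leaf(s), 1 union(s), 0 star(s)
chars contribute 3×2 = 6; each union adds +2; each star adds +2
Total: 6 + 2 + 0 = 8 states


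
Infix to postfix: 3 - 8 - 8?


Left to right (same or higher precedence on left)
Postfix: 3 8 - 8 -


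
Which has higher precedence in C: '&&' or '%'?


'%' is multiplicative (level 10); '&&' is logical AND (level 2)
Higher level binds tighter
'%' has higher precedence than '&&'


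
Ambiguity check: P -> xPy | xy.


balanced x^n…y^n: each string has a unique parse
Unambiguous


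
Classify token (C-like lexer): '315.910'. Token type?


Pattern: digits with a decimal point
Type: FLOAT_LITERAL


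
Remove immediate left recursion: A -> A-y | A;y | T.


Left-recursive alternatives: A-y, A;y; non-recursive: T
Introduce A': A -> TA', A' -> -yA' | ;yA' | ε


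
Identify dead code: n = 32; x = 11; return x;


n is assigned but never read
Dead: 'n = 32'


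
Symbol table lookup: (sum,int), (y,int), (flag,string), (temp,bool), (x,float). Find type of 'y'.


Lookup 'y' → type int


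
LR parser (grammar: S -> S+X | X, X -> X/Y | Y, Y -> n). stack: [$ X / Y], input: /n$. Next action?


handle 'X/Y' on top
Action: reduce (X -> X/Y)


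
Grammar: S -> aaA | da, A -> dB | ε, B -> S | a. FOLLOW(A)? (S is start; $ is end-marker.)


$ ∈ FOLLOW(S). For each A -> αBβ: add FIRST(β)\{ε} to FOLLOW(B); if β nullable, add FOLLOW(A).
FOLLOW(A) = {$}


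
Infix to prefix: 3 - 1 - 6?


left-to-right (same/higher precedence on left): tree is (- (- 3 1) 6)
Prefix: - - 3 1 6


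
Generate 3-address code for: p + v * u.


Break into single-operator statements:
t1 = v * u
t2 = p + t1


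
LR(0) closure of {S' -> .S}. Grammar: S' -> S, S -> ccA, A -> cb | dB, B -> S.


Start: S' -> .S
For each item with dot before a nonterminal B, add B -> .γ for every B-production
Closure: [S' -> .S, S -> .ccA]


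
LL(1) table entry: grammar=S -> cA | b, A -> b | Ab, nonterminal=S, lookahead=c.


For [S, c]: 'c' ∈ FIRST(cA)
Entry: S -> cA


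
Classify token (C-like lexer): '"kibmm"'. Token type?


Pattern: double-quoted sequence
Type: STRING_LITERAL


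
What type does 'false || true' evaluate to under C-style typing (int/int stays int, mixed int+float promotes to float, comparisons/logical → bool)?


Operand types: bool || bool
Rule: logical operators take bool operands and yield bool
Result type: bool


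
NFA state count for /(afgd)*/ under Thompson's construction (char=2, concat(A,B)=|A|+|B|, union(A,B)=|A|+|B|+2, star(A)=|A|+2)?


Syntax tree has 4 char leaf(s), 0 union(s), 1 star(s)
chars contribute 4×2 = 8; each union adds +2; each star adds +2
Total: 8 + 0 + 2 = 10 states


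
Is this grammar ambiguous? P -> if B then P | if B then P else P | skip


dangling else: 'if B then if B then skip else skip' parses two ways
Ambiguous


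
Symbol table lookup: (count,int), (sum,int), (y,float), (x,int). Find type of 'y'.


Lookup 'y' → type float


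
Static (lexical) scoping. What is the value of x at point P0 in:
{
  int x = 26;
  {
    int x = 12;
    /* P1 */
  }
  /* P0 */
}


x declared in the same block as P0
x = 26


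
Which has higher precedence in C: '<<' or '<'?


'<<' is shift (level 8); '<' is relational (level 7)
Higher level binds tighter
'<<' has higher precedence than '<'


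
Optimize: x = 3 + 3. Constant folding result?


3 + 3 = 6 at compile time
Optimized: x = 6


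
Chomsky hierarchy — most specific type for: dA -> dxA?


LHS has context (more than one symbol) and |LHS| ≤ |RHS|
Classification: Type 1 (Context-Sensitive)


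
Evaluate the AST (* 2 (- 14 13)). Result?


Evaluate inner: (- 14 13) = 1
Evaluate root: (* 2 1) = 2
Result: 2


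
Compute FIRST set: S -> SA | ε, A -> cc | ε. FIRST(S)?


Per alternative of S: FIRST(SA) = {c, ε}; FIRST(ε) = {ε}
FIRST(S) = {c, ε}


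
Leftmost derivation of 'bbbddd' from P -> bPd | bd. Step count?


Derivation: P => bPd => bbPdd => bbbddd
Steps: 3


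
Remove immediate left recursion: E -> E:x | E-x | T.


Left-recursive alternatives: E:x, E-x; non-recursive: T
Introduce E': E -> TE', E' -> :xE' | -xE' | ε


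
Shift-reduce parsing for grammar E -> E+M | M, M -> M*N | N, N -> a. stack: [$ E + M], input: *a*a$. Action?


'*' can extend M; shift to build M -> M*N
Action: shift


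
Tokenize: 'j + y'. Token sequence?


Scan left to right, longest-match per lexeme
Tokens: ID(j), OP(+), ID(y)
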